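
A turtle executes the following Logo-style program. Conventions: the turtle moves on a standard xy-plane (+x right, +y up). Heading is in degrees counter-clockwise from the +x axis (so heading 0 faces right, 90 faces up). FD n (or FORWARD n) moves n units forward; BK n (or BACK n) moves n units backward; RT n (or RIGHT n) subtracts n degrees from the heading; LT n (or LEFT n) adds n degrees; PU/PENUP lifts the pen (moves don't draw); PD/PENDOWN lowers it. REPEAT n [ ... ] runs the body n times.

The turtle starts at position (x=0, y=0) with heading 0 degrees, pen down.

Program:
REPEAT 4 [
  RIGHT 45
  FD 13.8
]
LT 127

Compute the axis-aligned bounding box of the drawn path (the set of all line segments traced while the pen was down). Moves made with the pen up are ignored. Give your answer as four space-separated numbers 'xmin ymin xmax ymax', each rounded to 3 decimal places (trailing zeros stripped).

Executing turtle program step by step:
Start: pos=(0,0), heading=0, pen down
REPEAT 4 [
  -- iteration 1/4 --
  RT 45: heading 0 -> 315
  FD 13.8: (0,0) -> (9.758,-9.758) [heading=315, draw]
  -- iteration 2/4 --
  RT 45: heading 315 -> 270
  FD 13.8: (9.758,-9.758) -> (9.758,-23.558) [heading=270, draw]
  -- iteration 3/4 --
  RT 45: heading 270 -> 225
  FD 13.8: (9.758,-23.558) -> (0,-33.316) [heading=225, draw]
  -- iteration 4/4 --
  RT 45: heading 225 -> 180
  FD 13.8: (0,-33.316) -> (-13.8,-33.316) [heading=180, draw]
]
LT 127: heading 180 -> 307
Final: pos=(-13.8,-33.316), heading=307, 4 segment(s) drawn

Segment endpoints: x in {-13.8, 0, 9.758}, y in {-33.316, -23.558, -9.758, 0}
xmin=-13.8, ymin=-33.316, xmax=9.758, ymax=0

Answer: -13.8 -33.316 9.758 0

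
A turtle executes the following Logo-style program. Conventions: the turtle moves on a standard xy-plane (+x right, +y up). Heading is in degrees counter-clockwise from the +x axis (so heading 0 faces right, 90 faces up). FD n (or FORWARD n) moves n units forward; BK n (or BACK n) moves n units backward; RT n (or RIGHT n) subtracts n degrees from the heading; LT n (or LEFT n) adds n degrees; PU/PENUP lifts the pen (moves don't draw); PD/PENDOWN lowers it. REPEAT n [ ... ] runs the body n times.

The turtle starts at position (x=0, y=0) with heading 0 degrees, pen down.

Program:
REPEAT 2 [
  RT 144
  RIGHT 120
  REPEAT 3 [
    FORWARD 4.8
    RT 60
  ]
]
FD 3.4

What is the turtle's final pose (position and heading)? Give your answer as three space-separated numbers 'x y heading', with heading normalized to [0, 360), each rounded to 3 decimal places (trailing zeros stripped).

Answer: 10.865 -2.198 192

Derivation:
Executing turtle program step by step:
Start: pos=(0,0), heading=0, pen down
REPEAT 2 [
  -- iteration 1/2 --
  RT 144: heading 0 -> 216
  RT 120: heading 216 -> 96
  REPEAT 3 [
    -- iteration 1/3 --
    FD 4.8: (0,0) -> (-0.502,4.774) [heading=96, draw]
    RT 60: heading 96 -> 36
    -- iteration 2/3 --
    FD 4.8: (-0.502,4.774) -> (3.382,7.595) [heading=36, draw]
    RT 60: heading 36 -> 336
    -- iteration 3/3 --
    FD 4.8: (3.382,7.595) -> (7.767,5.643) [heading=336, draw]
    RT 60: heading 336 -> 276
  ]
  -- iteration 2/2 --
  RT 144: heading 276 -> 132
  RT 120: heading 132 -> 12
  REPEAT 3 [
    -- iteration 1/3 --
    FD 4.8: (7.767,5.643) -> (12.462,6.641) [heading=12, draw]
    RT 60: heading 12 -> 312
    -- iteration 2/3 --
    FD 4.8: (12.462,6.641) -> (15.673,3.074) [heading=312, draw]
    RT 60: heading 312 -> 252
    -- iteration 3/3 --
    FD 4.8: (15.673,3.074) -> (14.19,-1.491) [heading=252, draw]
    RT 60: heading 252 -> 192
  ]
]
FD 3.4: (14.19,-1.491) -> (10.865,-2.198) [heading=192, draw]
Final: pos=(10.865,-2.198), heading=192, 7 segment(s) drawn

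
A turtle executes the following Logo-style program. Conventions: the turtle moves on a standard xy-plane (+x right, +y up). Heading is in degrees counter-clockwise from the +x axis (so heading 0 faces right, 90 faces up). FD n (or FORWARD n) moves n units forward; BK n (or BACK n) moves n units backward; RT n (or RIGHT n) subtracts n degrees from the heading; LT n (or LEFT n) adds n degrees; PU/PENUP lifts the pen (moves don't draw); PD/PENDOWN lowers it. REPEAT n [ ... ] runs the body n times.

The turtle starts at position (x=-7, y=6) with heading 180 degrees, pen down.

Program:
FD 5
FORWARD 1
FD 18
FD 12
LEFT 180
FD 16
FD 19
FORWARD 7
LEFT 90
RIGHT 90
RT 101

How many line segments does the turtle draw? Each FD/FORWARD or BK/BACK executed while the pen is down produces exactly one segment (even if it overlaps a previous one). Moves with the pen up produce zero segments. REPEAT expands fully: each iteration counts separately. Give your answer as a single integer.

Answer: 7

Derivation:
Executing turtle program step by step:
Start: pos=(-7,6), heading=180, pen down
FD 5: (-7,6) -> (-12,6) [heading=180, draw]
FD 1: (-12,6) -> (-13,6) [heading=180, draw]
FD 18: (-13,6) -> (-31,6) [heading=180, draw]
FD 12: (-31,6) -> (-43,6) [heading=180, draw]
LT 180: heading 180 -> 0
FD 16: (-43,6) -> (-27,6) [heading=0, draw]
FD 19: (-27,6) -> (-8,6) [heading=0, draw]
FD 7: (-8,6) -> (-1,6) [heading=0, draw]
LT 90: heading 0 -> 90
RT 90: heading 90 -> 0
RT 101: heading 0 -> 259
Final: pos=(-1,6), heading=259, 7 segment(s) drawn
Segments drawn: 7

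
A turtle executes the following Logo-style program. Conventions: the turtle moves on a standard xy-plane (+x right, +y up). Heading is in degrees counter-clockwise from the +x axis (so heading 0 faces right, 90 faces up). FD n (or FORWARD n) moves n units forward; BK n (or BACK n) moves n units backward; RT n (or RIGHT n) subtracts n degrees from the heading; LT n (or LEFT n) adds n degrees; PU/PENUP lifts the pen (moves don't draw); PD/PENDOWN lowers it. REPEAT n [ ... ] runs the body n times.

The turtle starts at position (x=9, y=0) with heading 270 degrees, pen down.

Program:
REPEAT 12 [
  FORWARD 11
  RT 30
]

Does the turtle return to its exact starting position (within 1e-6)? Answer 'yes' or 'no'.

Executing turtle program step by step:
Start: pos=(9,0), heading=270, pen down
REPEAT 12 [
  -- iteration 1/12 --
  FD 11: (9,0) -> (9,-11) [heading=270, draw]
  RT 30: heading 270 -> 240
  -- iteration 2/12 --
  FD 11: (9,-11) -> (3.5,-20.526) [heading=240, draw]
  RT 30: heading 240 -> 210
  -- iteration 3/12 --
  FD 11: (3.5,-20.526) -> (-6.026,-26.026) [heading=210, draw]
  RT 30: heading 210 -> 180
  -- iteration 4/12 --
  FD 11: (-6.026,-26.026) -> (-17.026,-26.026) [heading=180, draw]
  RT 30: heading 180 -> 150
  -- iteration 5/12 --
  FD 11: (-17.026,-26.026) -> (-26.553,-20.526) [heading=150, draw]
  RT 30: heading 150 -> 120
  -- iteration 6/12 --
  FD 11: (-26.553,-20.526) -> (-32.053,-11) [heading=120, draw]
  RT 30: heading 120 -> 90
  -- iteration 7/12 --
  FD 11: (-32.053,-11) -> (-32.053,0) [heading=90, draw]
  RT 30: heading 90 -> 60
  -- iteration 8/12 --
  FD 11: (-32.053,0) -> (-26.553,9.526) [heading=60, draw]
  RT 30: heading 60 -> 30
  -- iteration 9/12 --
  FD 11: (-26.553,9.526) -> (-17.026,15.026) [heading=30, draw]
  RT 30: heading 30 -> 0
  -- iteration 10/12 --
  FD 11: (-17.026,15.026) -> (-6.026,15.026) [heading=0, draw]
  RT 30: heading 0 -> 330
  -- iteration 11/12 --
  FD 11: (-6.026,15.026) -> (3.5,9.526) [heading=330, draw]
  RT 30: heading 330 -> 300
  -- iteration 12/12 --
  FD 11: (3.5,9.526) -> (9,0) [heading=300, draw]
  RT 30: heading 300 -> 270
]
Final: pos=(9,0), heading=270, 12 segment(s) drawn

Start position: (9, 0)
Final position: (9, 0)
Distance = 0; < 1e-6 -> CLOSED

Answer: yes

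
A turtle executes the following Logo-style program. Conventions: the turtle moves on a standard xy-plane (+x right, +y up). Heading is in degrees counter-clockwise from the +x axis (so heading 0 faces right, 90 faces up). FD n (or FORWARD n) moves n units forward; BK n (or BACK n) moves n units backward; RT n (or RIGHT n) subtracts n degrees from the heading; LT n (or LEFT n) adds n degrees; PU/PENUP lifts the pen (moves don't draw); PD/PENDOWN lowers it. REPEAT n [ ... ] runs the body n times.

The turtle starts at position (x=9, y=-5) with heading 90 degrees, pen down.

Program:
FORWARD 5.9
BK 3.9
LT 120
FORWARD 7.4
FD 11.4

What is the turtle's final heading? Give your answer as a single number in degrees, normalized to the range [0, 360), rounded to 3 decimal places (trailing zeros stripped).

Answer: 210

Derivation:
Executing turtle program step by step:
Start: pos=(9,-5), heading=90, pen down
FD 5.9: (9,-5) -> (9,0.9) [heading=90, draw]
BK 3.9: (9,0.9) -> (9,-3) [heading=90, draw]
LT 120: heading 90 -> 210
FD 7.4: (9,-3) -> (2.591,-6.7) [heading=210, draw]
FD 11.4: (2.591,-6.7) -> (-7.281,-12.4) [heading=210, draw]
Final: pos=(-7.281,-12.4), heading=210, 4 segment(s) drawn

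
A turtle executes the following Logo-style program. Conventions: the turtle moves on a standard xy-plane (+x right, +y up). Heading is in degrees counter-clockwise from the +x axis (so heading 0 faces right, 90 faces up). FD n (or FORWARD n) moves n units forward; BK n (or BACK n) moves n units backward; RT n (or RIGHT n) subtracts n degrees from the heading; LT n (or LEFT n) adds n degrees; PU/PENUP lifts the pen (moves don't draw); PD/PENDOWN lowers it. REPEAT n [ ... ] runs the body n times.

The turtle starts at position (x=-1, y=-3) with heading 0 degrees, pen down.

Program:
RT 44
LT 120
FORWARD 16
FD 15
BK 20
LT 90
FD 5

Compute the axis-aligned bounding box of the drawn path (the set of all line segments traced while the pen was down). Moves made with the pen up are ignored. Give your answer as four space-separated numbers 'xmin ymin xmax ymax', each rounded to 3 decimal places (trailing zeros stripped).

Executing turtle program step by step:
Start: pos=(-1,-3), heading=0, pen down
RT 44: heading 0 -> 316
LT 120: heading 316 -> 76
FD 16: (-1,-3) -> (2.871,12.525) [heading=76, draw]
FD 15: (2.871,12.525) -> (6.5,27.079) [heading=76, draw]
BK 20: (6.5,27.079) -> (1.661,7.673) [heading=76, draw]
LT 90: heading 76 -> 166
FD 5: (1.661,7.673) -> (-3.19,8.883) [heading=166, draw]
Final: pos=(-3.19,8.883), heading=166, 4 segment(s) drawn

Segment endpoints: x in {-3.19, -1, 1.661, 2.871, 6.5}, y in {-3, 7.673, 8.883, 12.525, 27.079}
xmin=-3.19, ymin=-3, xmax=6.5, ymax=27.079

Answer: -3.19 -3 6.5 27.079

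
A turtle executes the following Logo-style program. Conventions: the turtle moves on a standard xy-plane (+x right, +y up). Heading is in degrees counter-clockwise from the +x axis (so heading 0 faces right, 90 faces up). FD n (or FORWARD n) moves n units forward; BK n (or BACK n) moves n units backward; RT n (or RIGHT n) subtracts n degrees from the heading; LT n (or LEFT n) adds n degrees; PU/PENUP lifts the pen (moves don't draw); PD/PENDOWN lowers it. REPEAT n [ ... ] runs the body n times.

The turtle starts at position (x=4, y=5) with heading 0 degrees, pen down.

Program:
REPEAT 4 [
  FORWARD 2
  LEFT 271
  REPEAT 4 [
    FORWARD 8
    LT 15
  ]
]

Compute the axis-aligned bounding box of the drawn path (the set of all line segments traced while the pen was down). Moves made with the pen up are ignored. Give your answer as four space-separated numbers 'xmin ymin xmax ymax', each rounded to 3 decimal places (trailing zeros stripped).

Executing turtle program step by step:
Start: pos=(4,5), heading=0, pen down
REPEAT 4 [
  -- iteration 1/4 --
  FD 2: (4,5) -> (6,5) [heading=0, draw]
  LT 271: heading 0 -> 271
  REPEAT 4 [
    -- iteration 1/4 --
    FD 8: (6,5) -> (6.14,-2.999) [heading=271, draw]
    LT 15: heading 271 -> 286
    -- iteration 2/4 --
    FD 8: (6.14,-2.999) -> (8.345,-10.689) [heading=286, draw]
    LT 15: heading 286 -> 301
    -- iteration 3/4 --
    FD 8: (8.345,-10.689) -> (12.465,-17.546) [heading=301, draw]
    LT 15: heading 301 -> 316
    -- iteration 4/4 --
    FD 8: (12.465,-17.546) -> (18.22,-23.103) [heading=316, draw]
    LT 15: heading 316 -> 331
  ]
  -- iteration 2/4 --
  FD 2: (18.22,-23.103) -> (19.969,-24.073) [heading=331, draw]
  LT 271: heading 331 -> 242
  REPEAT 4 [
    -- iteration 1/4 --
    FD 8: (19.969,-24.073) -> (16.213,-31.137) [heading=242, draw]
    LT 15: heading 242 -> 257
    -- iteration 2/4 --
    FD 8: (16.213,-31.137) -> (14.414,-38.932) [heading=257, draw]
    LT 15: heading 257 -> 272
    -- iteration 3/4 --
    FD 8: (14.414,-38.932) -> (14.693,-46.927) [heading=272, draw]
    LT 15: heading 272 -> 287
    -- iteration 4/4 --
    FD 8: (14.693,-46.927) -> (17.032,-54.577) [heading=287, draw]
    LT 15: heading 287 -> 302
  ]
  -- iteration 3/4 --
  FD 2: (17.032,-54.577) -> (18.092,-56.273) [heading=302, draw]
  LT 271: heading 302 -> 213
  REPEAT 4 [
    -- iteration 1/4 --
    FD 8: (18.092,-56.273) -> (11.382,-60.63) [heading=213, draw]
    LT 15: heading 213 -> 228
    -- iteration 2/4 --
    FD 8: (11.382,-60.63) -> (6.029,-66.576) [heading=228, draw]
    LT 15: heading 228 -> 243
    -- iteration 3/4 --
    FD 8: (6.029,-66.576) -> (2.397,-73.704) [heading=243, draw]
    LT 15: heading 243 -> 258
    -- iteration 4/4 --
    FD 8: (2.397,-73.704) -> (0.734,-81.529) [heading=258, draw]
    LT 15: heading 258 -> 273
  ]
  -- iteration 4/4 --
  FD 2: (0.734,-81.529) -> (0.839,-83.526) [heading=273, draw]
  LT 271: heading 273 -> 184
  REPEAT 4 [
    -- iteration 1/4 --
    FD 8: (0.839,-83.526) -> (-7.142,-84.084) [heading=184, draw]
    LT 15: heading 184 -> 199
    -- iteration 2/4 --
    FD 8: (-7.142,-84.084) -> (-14.706,-86.689) [heading=199, draw]
    LT 15: heading 199 -> 214
    -- iteration 3/4 --
    FD 8: (-14.706,-86.689) -> (-21.338,-91.162) [heading=214, draw]
    LT 15: heading 214 -> 229
    -- iteration 4/4 --
    FD 8: (-21.338,-91.162) -> (-26.587,-97.2) [heading=229, draw]
    LT 15: heading 229 -> 244
  ]
]
Final: pos=(-26.587,-97.2), heading=244, 20 segment(s) drawn

Segment endpoints: x in {-26.587, -21.338, -14.706, -7.142, 0.734, 0.839, 2.397, 4, 6, 6.029, 6.14, 8.345, 11.382, 12.465, 14.414, 14.693, 16.213, 17.032, 18.092, 18.22, 19.969}, y in {-97.2, -91.162, -86.689, -84.084, -83.526, -81.529, -73.704, -66.576, -60.63, -56.273, -54.577, -46.927, -38.932, -31.137, -24.073, -23.103, -17.546, -10.689, -2.999, 5}
xmin=-26.587, ymin=-97.2, xmax=19.969, ymax=5

Answer: -26.587 -97.2 19.969 5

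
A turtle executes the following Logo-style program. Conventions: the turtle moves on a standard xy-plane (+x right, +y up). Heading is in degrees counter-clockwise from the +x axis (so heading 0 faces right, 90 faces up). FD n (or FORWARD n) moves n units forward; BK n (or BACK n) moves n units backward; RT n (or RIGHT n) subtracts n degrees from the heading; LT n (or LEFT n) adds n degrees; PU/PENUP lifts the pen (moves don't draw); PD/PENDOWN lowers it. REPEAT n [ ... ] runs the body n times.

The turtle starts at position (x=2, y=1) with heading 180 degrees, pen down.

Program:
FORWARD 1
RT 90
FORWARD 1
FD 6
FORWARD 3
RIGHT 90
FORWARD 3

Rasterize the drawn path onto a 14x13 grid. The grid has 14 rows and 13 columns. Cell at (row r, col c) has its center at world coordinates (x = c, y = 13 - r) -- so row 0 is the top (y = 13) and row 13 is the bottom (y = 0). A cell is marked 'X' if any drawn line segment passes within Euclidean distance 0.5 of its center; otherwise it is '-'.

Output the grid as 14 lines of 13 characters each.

Segment 0: (2,1) -> (1,1)
Segment 1: (1,1) -> (1,2)
Segment 2: (1,2) -> (1,8)
Segment 3: (1,8) -> (1,11)
Segment 4: (1,11) -> (4,11)

Answer: -------------
-------------
-XXXX--------
-X-----------
-X-----------
-X-----------
-X-----------
-X-----------
-X-----------
-X-----------
-X-----------
-X-----------
-XX----------
-------------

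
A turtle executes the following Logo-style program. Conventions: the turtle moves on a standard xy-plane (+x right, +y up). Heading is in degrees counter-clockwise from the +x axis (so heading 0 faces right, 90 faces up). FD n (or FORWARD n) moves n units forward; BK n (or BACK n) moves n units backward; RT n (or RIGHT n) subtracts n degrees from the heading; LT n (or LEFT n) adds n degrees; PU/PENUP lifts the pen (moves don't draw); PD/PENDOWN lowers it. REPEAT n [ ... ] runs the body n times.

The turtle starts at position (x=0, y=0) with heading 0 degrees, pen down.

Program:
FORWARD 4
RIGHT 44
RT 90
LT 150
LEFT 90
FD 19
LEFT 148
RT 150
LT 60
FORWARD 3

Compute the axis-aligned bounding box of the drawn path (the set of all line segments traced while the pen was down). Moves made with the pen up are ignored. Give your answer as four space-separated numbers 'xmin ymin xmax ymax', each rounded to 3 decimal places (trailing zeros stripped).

Executing turtle program step by step:
Start: pos=(0,0), heading=0, pen down
FD 4: (0,0) -> (4,0) [heading=0, draw]
RT 44: heading 0 -> 316
RT 90: heading 316 -> 226
LT 150: heading 226 -> 16
LT 90: heading 16 -> 106
FD 19: (4,0) -> (-1.237,18.264) [heading=106, draw]
LT 148: heading 106 -> 254
RT 150: heading 254 -> 104
LT 60: heading 104 -> 164
FD 3: (-1.237,18.264) -> (-4.121,19.091) [heading=164, draw]
Final: pos=(-4.121,19.091), heading=164, 3 segment(s) drawn

Segment endpoints: x in {-4.121, -1.237, 0, 4}, y in {0, 18.264, 19.091}
xmin=-4.121, ymin=0, xmax=4, ymax=19.091

Answer: -4.121 0 4 19.091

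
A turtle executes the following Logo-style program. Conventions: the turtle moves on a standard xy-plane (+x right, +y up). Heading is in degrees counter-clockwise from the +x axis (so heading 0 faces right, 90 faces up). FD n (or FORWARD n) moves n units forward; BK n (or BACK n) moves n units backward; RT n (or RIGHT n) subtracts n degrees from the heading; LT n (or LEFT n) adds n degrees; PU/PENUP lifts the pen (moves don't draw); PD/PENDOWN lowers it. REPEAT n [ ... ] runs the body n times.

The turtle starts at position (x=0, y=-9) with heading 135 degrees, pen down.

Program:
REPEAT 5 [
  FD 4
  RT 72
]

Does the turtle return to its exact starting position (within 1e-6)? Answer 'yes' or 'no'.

Executing turtle program step by step:
Start: pos=(0,-9), heading=135, pen down
REPEAT 5 [
  -- iteration 1/5 --
  FD 4: (0,-9) -> (-2.828,-6.172) [heading=135, draw]
  RT 72: heading 135 -> 63
  -- iteration 2/5 --
  FD 4: (-2.828,-6.172) -> (-1.012,-2.608) [heading=63, draw]
  RT 72: heading 63 -> 351
  -- iteration 3/5 --
  FD 4: (-1.012,-2.608) -> (2.938,-3.233) [heading=351, draw]
  RT 72: heading 351 -> 279
  -- iteration 4/5 --
  FD 4: (2.938,-3.233) -> (3.564,-7.184) [heading=279, draw]
  RT 72: heading 279 -> 207
  -- iteration 5/5 --
  FD 4: (3.564,-7.184) -> (0,-9) [heading=207, draw]
  RT 72: heading 207 -> 135
]
Final: pos=(0,-9), heading=135, 5 segment(s) drawn

Start position: (0, -9)
Final position: (0, -9)
Distance = 0; < 1e-6 -> CLOSED

Answer: yes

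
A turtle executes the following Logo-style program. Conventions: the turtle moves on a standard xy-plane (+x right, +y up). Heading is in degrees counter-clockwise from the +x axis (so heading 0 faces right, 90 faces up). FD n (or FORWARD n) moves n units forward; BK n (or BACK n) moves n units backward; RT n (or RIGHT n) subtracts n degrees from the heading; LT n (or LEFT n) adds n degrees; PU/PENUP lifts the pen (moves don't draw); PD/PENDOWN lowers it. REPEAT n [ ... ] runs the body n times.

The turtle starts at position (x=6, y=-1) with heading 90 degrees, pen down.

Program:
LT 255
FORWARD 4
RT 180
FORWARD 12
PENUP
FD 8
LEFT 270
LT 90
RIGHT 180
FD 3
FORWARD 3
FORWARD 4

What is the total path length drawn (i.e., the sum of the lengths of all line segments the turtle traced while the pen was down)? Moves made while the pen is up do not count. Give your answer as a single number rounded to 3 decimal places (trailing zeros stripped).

Answer: 16

Derivation:
Executing turtle program step by step:
Start: pos=(6,-1), heading=90, pen down
LT 255: heading 90 -> 345
FD 4: (6,-1) -> (9.864,-2.035) [heading=345, draw]
RT 180: heading 345 -> 165
FD 12: (9.864,-2.035) -> (-1.727,1.071) [heading=165, draw]
PU: pen up
FD 8: (-1.727,1.071) -> (-9.455,3.141) [heading=165, move]
LT 270: heading 165 -> 75
LT 90: heading 75 -> 165
RT 180: heading 165 -> 345
FD 3: (-9.455,3.141) -> (-6.557,2.365) [heading=345, move]
FD 3: (-6.557,2.365) -> (-3.659,1.588) [heading=345, move]
FD 4: (-3.659,1.588) -> (0.204,0.553) [heading=345, move]
Final: pos=(0.204,0.553), heading=345, 2 segment(s) drawn

Segment lengths:
  seg 1: (6,-1) -> (9.864,-2.035), length = 4
  seg 2: (9.864,-2.035) -> (-1.727,1.071), length = 12
Total = 16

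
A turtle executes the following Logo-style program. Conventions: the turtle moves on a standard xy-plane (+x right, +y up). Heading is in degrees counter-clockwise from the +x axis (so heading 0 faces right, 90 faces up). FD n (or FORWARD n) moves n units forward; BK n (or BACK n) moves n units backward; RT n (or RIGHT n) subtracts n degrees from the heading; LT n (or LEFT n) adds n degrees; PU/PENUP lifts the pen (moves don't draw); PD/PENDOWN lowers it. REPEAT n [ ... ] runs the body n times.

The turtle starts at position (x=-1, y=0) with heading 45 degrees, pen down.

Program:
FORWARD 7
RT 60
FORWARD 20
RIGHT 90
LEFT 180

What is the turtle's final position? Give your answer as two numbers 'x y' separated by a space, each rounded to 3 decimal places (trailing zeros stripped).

Answer: 23.268 -0.227

Derivation:
Executing turtle program step by step:
Start: pos=(-1,0), heading=45, pen down
FD 7: (-1,0) -> (3.95,4.95) [heading=45, draw]
RT 60: heading 45 -> 345
FD 20: (3.95,4.95) -> (23.268,-0.227) [heading=345, draw]
RT 90: heading 345 -> 255
LT 180: heading 255 -> 75
Final: pos=(23.268,-0.227), heading=75, 2 segment(s) drawn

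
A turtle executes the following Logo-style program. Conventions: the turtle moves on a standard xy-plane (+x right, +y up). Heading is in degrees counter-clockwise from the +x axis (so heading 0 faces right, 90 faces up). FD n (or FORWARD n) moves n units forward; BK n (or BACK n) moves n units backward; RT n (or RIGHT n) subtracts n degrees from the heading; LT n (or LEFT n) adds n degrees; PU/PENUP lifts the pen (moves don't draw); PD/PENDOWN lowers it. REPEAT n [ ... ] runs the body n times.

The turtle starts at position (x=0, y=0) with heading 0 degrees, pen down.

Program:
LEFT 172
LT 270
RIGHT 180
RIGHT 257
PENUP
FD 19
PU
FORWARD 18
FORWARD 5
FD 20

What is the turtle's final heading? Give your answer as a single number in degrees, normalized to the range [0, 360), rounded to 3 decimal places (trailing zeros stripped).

Executing turtle program step by step:
Start: pos=(0,0), heading=0, pen down
LT 172: heading 0 -> 172
LT 270: heading 172 -> 82
RT 180: heading 82 -> 262
RT 257: heading 262 -> 5
PU: pen up
FD 19: (0,0) -> (18.928,1.656) [heading=5, move]
PU: pen up
FD 18: (18.928,1.656) -> (36.859,3.225) [heading=5, move]
FD 5: (36.859,3.225) -> (41.84,3.661) [heading=5, move]
FD 20: (41.84,3.661) -> (61.764,5.404) [heading=5, move]
Final: pos=(61.764,5.404), heading=5, 0 segment(s) drawn

Answer: 5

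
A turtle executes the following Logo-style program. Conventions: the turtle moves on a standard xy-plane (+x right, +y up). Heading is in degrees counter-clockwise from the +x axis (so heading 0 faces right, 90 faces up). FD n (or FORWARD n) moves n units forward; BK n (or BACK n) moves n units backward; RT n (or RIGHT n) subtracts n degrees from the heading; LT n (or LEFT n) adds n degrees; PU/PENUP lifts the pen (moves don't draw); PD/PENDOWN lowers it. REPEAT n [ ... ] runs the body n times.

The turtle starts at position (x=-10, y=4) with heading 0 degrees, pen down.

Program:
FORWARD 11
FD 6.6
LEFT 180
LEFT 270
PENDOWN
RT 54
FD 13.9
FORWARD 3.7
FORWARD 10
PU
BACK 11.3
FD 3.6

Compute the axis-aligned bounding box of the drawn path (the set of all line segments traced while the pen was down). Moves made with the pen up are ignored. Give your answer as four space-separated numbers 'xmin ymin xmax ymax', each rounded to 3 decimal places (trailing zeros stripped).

Answer: -10 4 29.929 20.223

Derivation:
Executing turtle program step by step:
Start: pos=(-10,4), heading=0, pen down
FD 11: (-10,4) -> (1,4) [heading=0, draw]
FD 6.6: (1,4) -> (7.6,4) [heading=0, draw]
LT 180: heading 0 -> 180
LT 270: heading 180 -> 90
PD: pen down
RT 54: heading 90 -> 36
FD 13.9: (7.6,4) -> (18.845,12.17) [heading=36, draw]
FD 3.7: (18.845,12.17) -> (21.839,14.345) [heading=36, draw]
FD 10: (21.839,14.345) -> (29.929,20.223) [heading=36, draw]
PU: pen up
BK 11.3: (29.929,20.223) -> (20.787,13.581) [heading=36, move]
FD 3.6: (20.787,13.581) -> (23.699,15.697) [heading=36, move]
Final: pos=(23.699,15.697), heading=36, 5 segment(s) drawn

Segment endpoints: x in {-10, 1, 7.6, 18.845, 21.839, 29.929}, y in {4, 12.17, 14.345, 20.223}
xmin=-10, ymin=4, xmax=29.929, ymax=20.223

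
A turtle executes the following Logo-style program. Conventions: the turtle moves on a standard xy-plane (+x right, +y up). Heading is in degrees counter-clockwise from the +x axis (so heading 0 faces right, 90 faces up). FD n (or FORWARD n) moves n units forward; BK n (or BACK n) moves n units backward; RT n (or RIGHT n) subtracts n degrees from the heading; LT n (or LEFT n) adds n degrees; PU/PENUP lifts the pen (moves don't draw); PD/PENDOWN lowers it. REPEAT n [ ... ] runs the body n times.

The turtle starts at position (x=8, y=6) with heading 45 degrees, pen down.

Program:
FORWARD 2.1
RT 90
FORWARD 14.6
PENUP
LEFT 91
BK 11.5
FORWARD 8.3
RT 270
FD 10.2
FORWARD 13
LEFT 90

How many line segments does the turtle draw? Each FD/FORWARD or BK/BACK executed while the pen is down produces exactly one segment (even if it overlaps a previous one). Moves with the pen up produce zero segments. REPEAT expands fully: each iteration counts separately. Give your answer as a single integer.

Answer: 2

Derivation:
Executing turtle program step by step:
Start: pos=(8,6), heading=45, pen down
FD 2.1: (8,6) -> (9.485,7.485) [heading=45, draw]
RT 90: heading 45 -> 315
FD 14.6: (9.485,7.485) -> (19.809,-2.839) [heading=315, draw]
PU: pen up
LT 91: heading 315 -> 46
BK 11.5: (19.809,-2.839) -> (11.82,-11.111) [heading=46, move]
FD 8.3: (11.82,-11.111) -> (17.586,-5.141) [heading=46, move]
RT 270: heading 46 -> 136
FD 10.2: (17.586,-5.141) -> (10.249,1.945) [heading=136, move]
FD 13: (10.249,1.945) -> (0.897,10.975) [heading=136, move]
LT 90: heading 136 -> 226
Final: pos=(0.897,10.975), heading=226, 2 segment(s) drawn
Segments drawn: 2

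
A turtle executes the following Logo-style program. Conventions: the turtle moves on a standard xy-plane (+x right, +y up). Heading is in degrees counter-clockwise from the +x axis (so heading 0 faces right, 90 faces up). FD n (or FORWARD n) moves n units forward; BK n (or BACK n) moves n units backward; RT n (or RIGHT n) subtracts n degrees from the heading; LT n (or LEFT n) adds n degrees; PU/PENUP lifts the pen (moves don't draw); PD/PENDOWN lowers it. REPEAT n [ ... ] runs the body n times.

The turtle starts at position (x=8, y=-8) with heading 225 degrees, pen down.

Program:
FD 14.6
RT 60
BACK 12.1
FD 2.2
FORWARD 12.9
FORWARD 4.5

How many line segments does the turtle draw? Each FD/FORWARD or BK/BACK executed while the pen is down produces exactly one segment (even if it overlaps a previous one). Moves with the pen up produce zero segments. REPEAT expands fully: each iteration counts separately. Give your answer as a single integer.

Executing turtle program step by step:
Start: pos=(8,-8), heading=225, pen down
FD 14.6: (8,-8) -> (-2.324,-18.324) [heading=225, draw]
RT 60: heading 225 -> 165
BK 12.1: (-2.324,-18.324) -> (9.364,-21.455) [heading=165, draw]
FD 2.2: (9.364,-21.455) -> (7.239,-20.886) [heading=165, draw]
FD 12.9: (7.239,-20.886) -> (-5.222,-17.547) [heading=165, draw]
FD 4.5: (-5.222,-17.547) -> (-9.568,-16.383) [heading=165, draw]
Final: pos=(-9.568,-16.383), heading=165, 5 segment(s) drawn
Segments drawn: 5

Answer: 5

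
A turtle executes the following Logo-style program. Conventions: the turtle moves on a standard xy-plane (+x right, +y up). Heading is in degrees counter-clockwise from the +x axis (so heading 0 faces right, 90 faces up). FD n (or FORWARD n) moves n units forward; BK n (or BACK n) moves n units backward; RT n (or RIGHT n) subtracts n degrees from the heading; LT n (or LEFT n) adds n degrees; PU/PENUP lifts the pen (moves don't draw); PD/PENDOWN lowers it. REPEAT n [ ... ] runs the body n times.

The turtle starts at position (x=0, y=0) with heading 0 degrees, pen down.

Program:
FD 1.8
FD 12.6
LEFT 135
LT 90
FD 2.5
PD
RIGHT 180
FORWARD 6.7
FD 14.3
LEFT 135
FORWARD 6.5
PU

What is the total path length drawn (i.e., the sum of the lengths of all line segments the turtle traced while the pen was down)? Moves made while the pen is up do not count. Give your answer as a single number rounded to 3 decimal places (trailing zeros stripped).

Executing turtle program step by step:
Start: pos=(0,0), heading=0, pen down
FD 1.8: (0,0) -> (1.8,0) [heading=0, draw]
FD 12.6: (1.8,0) -> (14.4,0) [heading=0, draw]
LT 135: heading 0 -> 135
LT 90: heading 135 -> 225
FD 2.5: (14.4,0) -> (12.632,-1.768) [heading=225, draw]
PD: pen down
RT 180: heading 225 -> 45
FD 6.7: (12.632,-1.768) -> (17.37,2.97) [heading=45, draw]
FD 14.3: (17.37,2.97) -> (27.481,13.081) [heading=45, draw]
LT 135: heading 45 -> 180
FD 6.5: (27.481,13.081) -> (20.981,13.081) [heading=180, draw]
PU: pen up
Final: pos=(20.981,13.081), heading=180, 6 segment(s) drawn

Segment lengths:
  seg 1: (0,0) -> (1.8,0), length = 1.8
  seg 2: (1.8,0) -> (14.4,0), length = 12.6
  seg 3: (14.4,0) -> (12.632,-1.768), length = 2.5
  seg 4: (12.632,-1.768) -> (17.37,2.97), length = 6.7
  seg 5: (17.37,2.97) -> (27.481,13.081), length = 14.3
  seg 6: (27.481,13.081) -> (20.981,13.081), length = 6.5
Total = 44.4

Answer: 44.4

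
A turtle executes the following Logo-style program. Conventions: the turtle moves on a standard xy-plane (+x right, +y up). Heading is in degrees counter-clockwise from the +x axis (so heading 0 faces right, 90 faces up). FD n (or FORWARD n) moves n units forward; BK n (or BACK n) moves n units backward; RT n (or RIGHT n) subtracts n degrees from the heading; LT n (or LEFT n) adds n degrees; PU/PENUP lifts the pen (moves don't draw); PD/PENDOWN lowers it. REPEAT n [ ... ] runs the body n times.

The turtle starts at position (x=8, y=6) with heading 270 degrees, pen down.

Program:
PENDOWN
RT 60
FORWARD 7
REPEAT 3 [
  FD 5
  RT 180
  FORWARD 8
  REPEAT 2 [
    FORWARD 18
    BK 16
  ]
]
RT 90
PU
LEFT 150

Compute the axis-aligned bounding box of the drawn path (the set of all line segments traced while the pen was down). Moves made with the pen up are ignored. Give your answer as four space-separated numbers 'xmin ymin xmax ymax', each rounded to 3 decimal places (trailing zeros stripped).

Executing turtle program step by step:
Start: pos=(8,6), heading=270, pen down
PD: pen down
RT 60: heading 270 -> 210
FD 7: (8,6) -> (1.938,2.5) [heading=210, draw]
REPEAT 3 [
  -- iteration 1/3 --
  FD 5: (1.938,2.5) -> (-2.392,0) [heading=210, draw]
  RT 180: heading 210 -> 30
  FD 8: (-2.392,0) -> (4.536,4) [heading=30, draw]
  REPEAT 2 [
    -- iteration 1/2 --
    FD 18: (4.536,4) -> (20.124,13) [heading=30, draw]
    BK 16: (20.124,13) -> (6.268,5) [heading=30, draw]
    -- iteration 2/2 --
    FD 18: (6.268,5) -> (21.856,14) [heading=30, draw]
    BK 16: (21.856,14) -> (8,6) [heading=30, draw]
  ]
  -- iteration 2/3 --
  FD 5: (8,6) -> (12.33,8.5) [heading=30, draw]
  RT 180: heading 30 -> 210
  FD 8: (12.33,8.5) -> (5.402,4.5) [heading=210, draw]
  REPEAT 2 [
    -- iteration 1/2 --
    FD 18: (5.402,4.5) -> (-10.187,-4.5) [heading=210, draw]
    BK 16: (-10.187,-4.5) -> (3.67,3.5) [heading=210, draw]
    -- iteration 2/2 --
    FD 18: (3.67,3.5) -> (-11.919,-5.5) [heading=210, draw]
    BK 16: (-11.919,-5.5) -> (1.938,2.5) [heading=210, draw]
  ]
  -- iteration 3/3 --
  FD 5: (1.938,2.5) -> (-2.392,0) [heading=210, draw]
  RT 180: heading 210 -> 30
  FD 8: (-2.392,0) -> (4.536,4) [heading=30, draw]
  REPEAT 2 [
    -- iteration 1/2 --
    FD 18: (4.536,4) -> (20.124,13) [heading=30, draw]
    BK 16: (20.124,13) -> (6.268,5) [heading=30, draw]
    -- iteration 2/2 --
    FD 18: (6.268,5) -> (21.856,14) [heading=30, draw]
    BK 16: (21.856,14) -> (8,6) [heading=30, draw]
  ]
]
RT 90: heading 30 -> 300
PU: pen up
LT 150: heading 300 -> 90
Final: pos=(8,6), heading=90, 19 segment(s) drawn

Segment endpoints: x in {-11.919, -10.187, -2.392, 1.938, 1.938, 3.67, 4.536, 4.536, 5.402, 6.268, 6.268, 8, 8, 12.33, 20.124, 20.124, 21.856, 21.856}, y in {-5.5, -4.5, 0, 2.5, 2.5, 3.5, 4, 4, 4.5, 5, 5, 6, 6, 6, 8.5, 13, 13, 14, 14}
xmin=-11.919, ymin=-5.5, xmax=21.856, ymax=14

Answer: -11.919 -5.5 21.856 14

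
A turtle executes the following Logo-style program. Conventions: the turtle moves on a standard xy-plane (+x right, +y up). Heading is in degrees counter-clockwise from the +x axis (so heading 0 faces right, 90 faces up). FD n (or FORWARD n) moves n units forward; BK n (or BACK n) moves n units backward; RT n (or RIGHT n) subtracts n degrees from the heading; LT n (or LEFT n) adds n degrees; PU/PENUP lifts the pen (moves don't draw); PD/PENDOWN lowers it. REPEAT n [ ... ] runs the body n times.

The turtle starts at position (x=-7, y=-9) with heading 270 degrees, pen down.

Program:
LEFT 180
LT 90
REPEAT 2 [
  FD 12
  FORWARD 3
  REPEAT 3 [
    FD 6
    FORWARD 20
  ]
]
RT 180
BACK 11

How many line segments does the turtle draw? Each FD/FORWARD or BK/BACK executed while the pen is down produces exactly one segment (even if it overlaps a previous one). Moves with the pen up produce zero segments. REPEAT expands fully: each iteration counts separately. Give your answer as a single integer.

Executing turtle program step by step:
Start: pos=(-7,-9), heading=270, pen down
LT 180: heading 270 -> 90
LT 90: heading 90 -> 180
REPEAT 2 [
  -- iteration 1/2 --
  FD 12: (-7,-9) -> (-19,-9) [heading=180, draw]
  FD 3: (-19,-9) -> (-22,-9) [heading=180, draw]
  REPEAT 3 [
    -- iteration 1/3 --
    FD 6: (-22,-9) -> (-28,-9) [heading=180, draw]
    FD 20: (-28,-9) -> (-48,-9) [heading=180, draw]
    -- iteration 2/3 --
    FD 6: (-48,-9) -> (-54,-9) [heading=180, draw]
    FD 20: (-54,-9) -> (-74,-9) [heading=180, draw]
    -- iteration 3/3 --
    FD 6: (-74,-9) -> (-80,-9) [heading=180, draw]
    FD 20: (-80,-9) -> (-100,-9) [heading=180, draw]
  ]
  -- iteration 2/2 --
  FD 12: (-100,-9) -> (-112,-9) [heading=180, draw]
  FD 3: (-112,-9) -> (-115,-9) [heading=180, draw]
  REPEAT 3 [
    -- iteration 1/3 --
    FD 6: (-115,-9) -> (-121,-9) [heading=180, draw]
    FD 20: (-121,-9) -> (-141,-9) [heading=180, draw]
    -- iteration 2/3 --
    FD 6: (-141,-9) -> (-147,-9) [heading=180, draw]
    FD 20: (-147,-9) -> (-167,-9) [heading=180, draw]
    -- iteration 3/3 --
    FD 6: (-167,-9) -> (-173,-9) [heading=180, draw]
    FD 20: (-173,-9) -> (-193,-9) [heading=180, draw]
  ]
]
RT 180: heading 180 -> 0
BK 11: (-193,-9) -> (-204,-9) [heading=0, draw]
Final: pos=(-204,-9), heading=0, 17 segment(s) drawn
Segments drawn: 17

Answer: 17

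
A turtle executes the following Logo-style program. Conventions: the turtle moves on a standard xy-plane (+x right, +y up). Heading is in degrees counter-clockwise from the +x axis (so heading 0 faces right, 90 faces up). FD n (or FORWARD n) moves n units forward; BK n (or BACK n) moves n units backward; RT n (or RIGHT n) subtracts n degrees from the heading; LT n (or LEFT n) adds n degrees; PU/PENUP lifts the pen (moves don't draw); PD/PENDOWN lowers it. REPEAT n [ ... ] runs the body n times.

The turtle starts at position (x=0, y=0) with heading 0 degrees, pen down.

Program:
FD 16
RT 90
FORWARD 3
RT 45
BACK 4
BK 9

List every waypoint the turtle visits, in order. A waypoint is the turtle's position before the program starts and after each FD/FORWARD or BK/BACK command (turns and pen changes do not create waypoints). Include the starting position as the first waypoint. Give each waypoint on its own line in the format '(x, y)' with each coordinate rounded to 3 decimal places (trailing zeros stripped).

Answer: (0, 0)
(16, 0)
(16, -3)
(18.828, -0.172)
(25.192, 6.192)

Derivation:
Executing turtle program step by step:
Start: pos=(0,0), heading=0, pen down
FD 16: (0,0) -> (16,0) [heading=0, draw]
RT 90: heading 0 -> 270
FD 3: (16,0) -> (16,-3) [heading=270, draw]
RT 45: heading 270 -> 225
BK 4: (16,-3) -> (18.828,-0.172) [heading=225, draw]
BK 9: (18.828,-0.172) -> (25.192,6.192) [heading=225, draw]
Final: pos=(25.192,6.192), heading=225, 4 segment(s) drawn
Waypoints (5 total):
(0, 0)
(16, 0)
(16, -3)
(18.828, -0.172)
(25.192, 6.192)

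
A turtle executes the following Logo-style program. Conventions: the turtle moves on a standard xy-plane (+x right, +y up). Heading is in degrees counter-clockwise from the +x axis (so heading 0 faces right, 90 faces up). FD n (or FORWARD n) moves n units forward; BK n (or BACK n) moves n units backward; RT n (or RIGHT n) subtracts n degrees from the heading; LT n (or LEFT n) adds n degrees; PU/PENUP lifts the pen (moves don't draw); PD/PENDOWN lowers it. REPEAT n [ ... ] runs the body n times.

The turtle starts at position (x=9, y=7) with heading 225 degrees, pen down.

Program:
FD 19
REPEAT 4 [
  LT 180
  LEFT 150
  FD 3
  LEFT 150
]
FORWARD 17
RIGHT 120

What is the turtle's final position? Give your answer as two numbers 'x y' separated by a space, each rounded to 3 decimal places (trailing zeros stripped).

Executing turtle program step by step:
Start: pos=(9,7), heading=225, pen down
FD 19: (9,7) -> (-4.435,-6.435) [heading=225, draw]
REPEAT 4 [
  -- iteration 1/4 --
  LT 180: heading 225 -> 45
  LT 150: heading 45 -> 195
  FD 3: (-4.435,-6.435) -> (-7.333,-7.211) [heading=195, draw]
  LT 150: heading 195 -> 345
  -- iteration 2/4 --
  LT 180: heading 345 -> 165
  LT 150: heading 165 -> 315
  FD 3: (-7.333,-7.211) -> (-5.211,-9.333) [heading=315, draw]
  LT 150: heading 315 -> 105
  -- iteration 3/4 --
  LT 180: heading 105 -> 285
  LT 150: heading 285 -> 75
  FD 3: (-5.211,-9.333) -> (-4.435,-6.435) [heading=75, draw]
  LT 150: heading 75 -> 225
  -- iteration 4/4 --
  LT 180: heading 225 -> 45
  LT 150: heading 45 -> 195
  FD 3: (-4.435,-6.435) -> (-7.333,-7.211) [heading=195, draw]
  LT 150: heading 195 -> 345
]
FD 17: (-7.333,-7.211) -> (9.088,-11.611) [heading=345, draw]
RT 120: heading 345 -> 225
Final: pos=(9.088,-11.611), heading=225, 6 segment(s) drawn

Answer: 9.088 -11.611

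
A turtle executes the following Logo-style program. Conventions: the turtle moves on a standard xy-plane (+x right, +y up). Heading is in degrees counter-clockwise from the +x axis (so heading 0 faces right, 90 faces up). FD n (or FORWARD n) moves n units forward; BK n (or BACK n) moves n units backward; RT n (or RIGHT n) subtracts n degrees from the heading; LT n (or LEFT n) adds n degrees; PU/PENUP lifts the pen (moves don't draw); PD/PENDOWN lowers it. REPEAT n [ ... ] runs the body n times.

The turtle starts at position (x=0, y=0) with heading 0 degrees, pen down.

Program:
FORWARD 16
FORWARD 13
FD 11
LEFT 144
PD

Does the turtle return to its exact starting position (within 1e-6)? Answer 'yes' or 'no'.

Executing turtle program step by step:
Start: pos=(0,0), heading=0, pen down
FD 16: (0,0) -> (16,0) [heading=0, draw]
FD 13: (16,0) -> (29,0) [heading=0, draw]
FD 11: (29,0) -> (40,0) [heading=0, draw]
LT 144: heading 0 -> 144
PD: pen down
Final: pos=(40,0), heading=144, 3 segment(s) drawn

Start position: (0, 0)
Final position: (40, 0)
Distance = 40; >= 1e-6 -> NOT closed

Answer: no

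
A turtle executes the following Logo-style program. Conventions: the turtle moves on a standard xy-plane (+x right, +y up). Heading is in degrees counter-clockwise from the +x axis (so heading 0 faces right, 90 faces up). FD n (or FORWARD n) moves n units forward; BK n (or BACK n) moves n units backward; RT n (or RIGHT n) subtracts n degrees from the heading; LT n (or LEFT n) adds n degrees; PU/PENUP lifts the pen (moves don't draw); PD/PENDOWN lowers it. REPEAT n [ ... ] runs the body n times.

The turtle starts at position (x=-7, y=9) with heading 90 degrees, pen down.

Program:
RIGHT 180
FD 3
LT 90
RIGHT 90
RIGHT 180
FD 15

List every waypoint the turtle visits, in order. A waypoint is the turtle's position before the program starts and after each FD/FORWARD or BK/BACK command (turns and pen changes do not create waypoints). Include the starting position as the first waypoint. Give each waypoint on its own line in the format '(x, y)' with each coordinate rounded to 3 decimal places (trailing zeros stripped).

Executing turtle program step by step:
Start: pos=(-7,9), heading=90, pen down
RT 180: heading 90 -> 270
FD 3: (-7,9) -> (-7,6) [heading=270, draw]
LT 90: heading 270 -> 0
RT 90: heading 0 -> 270
RT 180: heading 270 -> 90
FD 15: (-7,6) -> (-7,21) [heading=90, draw]
Final: pos=(-7,21), heading=90, 2 segment(s) drawn
Waypoints (3 total):
(-7, 9)
(-7, 6)
(-7, 21)

Answer: (-7, 9)
(-7, 6)
(-7, 21)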